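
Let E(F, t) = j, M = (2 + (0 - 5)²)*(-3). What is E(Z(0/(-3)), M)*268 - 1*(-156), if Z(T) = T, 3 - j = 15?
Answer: -3060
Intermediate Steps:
j = -12 (j = 3 - 1*15 = 3 - 15 = -12)
M = -81 (M = (2 + (-5)²)*(-3) = (2 + 25)*(-3) = 27*(-3) = -81)
E(F, t) = -12
E(Z(0/(-3)), M)*268 - 1*(-156) = -12*268 - 1*(-156) = -3216 + 156 = -3060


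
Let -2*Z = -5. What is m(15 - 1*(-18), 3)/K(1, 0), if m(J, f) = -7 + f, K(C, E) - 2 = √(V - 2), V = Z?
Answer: -16/7 + 4*√2/7 ≈ -1.4776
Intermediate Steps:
Z = 5/2 (Z = -½*(-5) = 5/2 ≈ 2.5000)
V = 5/2 ≈ 2.5000
K(C, E) = 2 + √2/2 (K(C, E) = 2 + √(5/2 - 2) = 2 + √(½) = 2 + √2/2)
m(15 - 1*(-18), 3)/K(1, 0) = (-7 + 3)/(2 + √2/2) = -4/(2 + √2/2)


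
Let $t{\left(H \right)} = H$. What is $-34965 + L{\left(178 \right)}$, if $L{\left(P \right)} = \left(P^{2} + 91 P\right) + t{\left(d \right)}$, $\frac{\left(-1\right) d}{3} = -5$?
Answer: $12932$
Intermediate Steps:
$d = 15$ ($d = \left(-3\right) \left(-5\right) = 15$)
$L{\left(P \right)} = 15 + P^{2} + 91 P$ ($L{\left(P \right)} = \left(P^{2} + 91 P\right) + 15 = 15 + P^{2} + 91 P$)
$-34965 + L{\left(178 \right)} = -34965 + \left(15 + 178^{2} + 91 \cdot 178\right) = -34965 + \left(15 + 31684 + 16198\right) = -34965 + 47897 = 12932$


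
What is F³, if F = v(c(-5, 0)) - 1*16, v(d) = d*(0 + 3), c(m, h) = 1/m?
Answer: -571787/125 ≈ -4574.3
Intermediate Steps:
v(d) = 3*d (v(d) = d*3 = 3*d)
F = -83/5 (F = 3/(-5) - 1*16 = 3*(-⅕) - 16 = -⅗ - 16 = -83/5 ≈ -16.600)
F³ = (-83/5)³ = -571787/125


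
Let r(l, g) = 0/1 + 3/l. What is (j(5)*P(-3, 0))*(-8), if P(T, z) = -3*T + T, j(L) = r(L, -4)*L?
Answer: -144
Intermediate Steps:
r(l, g) = 3/l (r(l, g) = 0*1 + 3/l = 0 + 3/l = 3/l)
j(L) = 3 (j(L) = (3/L)*L = 3)
P(T, z) = -2*T
(j(5)*P(-3, 0))*(-8) = (3*(-2*(-3)))*(-8) = (3*6)*(-8) = 18*(-8) = -144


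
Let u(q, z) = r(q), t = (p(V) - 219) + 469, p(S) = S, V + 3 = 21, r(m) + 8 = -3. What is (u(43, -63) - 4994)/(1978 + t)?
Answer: -5005/2246 ≈ -2.2284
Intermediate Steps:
r(m) = -11 (r(m) = -8 - 3 = -11)
V = 18 (V = -3 + 21 = 18)
t = 268 (t = (18 - 219) + 469 = -201 + 469 = 268)
u(q, z) = -11
(u(43, -63) - 4994)/(1978 + t) = (-11 - 4994)/(1978 + 268) = -5005/2246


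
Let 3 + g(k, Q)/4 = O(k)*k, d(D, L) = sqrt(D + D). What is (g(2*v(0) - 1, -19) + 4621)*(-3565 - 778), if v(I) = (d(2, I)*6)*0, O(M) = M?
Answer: -20034259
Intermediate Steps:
d(D, L) = sqrt(2)*sqrt(D) (d(D, L) = sqrt(2*D) = sqrt(2)*sqrt(D))
v(I) = 0 (v(I) = ((sqrt(2)*sqrt(2))*6)*0 = (2*6)*0 = 12*0 = 0)
g(k, Q) = -12 + 4*k**2 (g(k, Q) = -12 + 4*(k*k) = -12 + 4*k**2)
(g(2*v(0) - 1, -19) + 4621)*(-3565 - 778) = ((-12 + 4*(2*0 - 1)**2) + 4621)*(-3565 - 778) = ((-12 + 4*(0 - 1)**2) + 4621)*(-4343) = ((-12 + 4*(-1)**2) + 4621)*(-4343) = ((-12 + 4*1) + 4621)*(-4343) = ((-12 + 4) + 4621)*(-4343) = (-8 + 4621)*(-4343) = 4613*(-4343) = -20034259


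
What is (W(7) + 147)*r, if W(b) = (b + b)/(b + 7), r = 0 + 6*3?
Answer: 2664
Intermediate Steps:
r = 18 (r = 0 + 18 = 18)
W(b) = 2*b/(7 + b) (W(b) = (2*b)/(7 + b) = 2*b/(7 + b))
(W(7) + 147)*r = (2*7/(7 + 7) + 147)*18 = (2*7/14 + 147)*18 = (2*7*(1/14) + 147)*18 = (1 + 147)*18 = 148*18 = 2664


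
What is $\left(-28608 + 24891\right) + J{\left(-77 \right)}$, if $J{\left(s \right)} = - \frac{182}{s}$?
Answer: $- \frac{40861}{11} \approx -3714.6$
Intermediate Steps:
$\left(-28608 + 24891\right) + J{\left(-77 \right)} = \left(-28608 + 24891\right) - \frac{182}{-77} = -3717 - - \frac{26}{11} = -3717 + \frac{26}{11} = - \frac{40861}{11}$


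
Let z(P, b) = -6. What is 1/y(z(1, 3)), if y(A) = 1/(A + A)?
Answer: -12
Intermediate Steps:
y(A) = 1/(2*A)
1/y(z(1, 3)) = 1/((1/2)/(-6)) = 1/((1/2)*(-1/6)) = 1/(-1/12) = -12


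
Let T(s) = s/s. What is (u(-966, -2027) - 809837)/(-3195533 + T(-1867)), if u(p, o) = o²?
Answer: -824723/798883 ≈ -1.0323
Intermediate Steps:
T(s) = 1
(u(-966, -2027) - 809837)/(-3195533 + T(-1867)) = ((-2027)² - 809837)/(-3195533 + 1) = (4108729 - 809837)/(-3195532) = 3298892*(-1/3195532) = -824723/798883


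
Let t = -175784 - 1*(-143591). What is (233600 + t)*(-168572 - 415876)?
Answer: -117711918336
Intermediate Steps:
t = -32193 (t = -175784 + 143591 = -32193)
(233600 + t)*(-168572 - 415876) = (233600 - 32193)*(-168572 - 415876) = 201407*(-584448) = -117711918336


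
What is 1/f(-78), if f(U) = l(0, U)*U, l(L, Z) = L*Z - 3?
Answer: 1/234 ≈ 0.0042735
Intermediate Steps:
l(L, Z) = -3 + L*Z
f(U) = -3*U (f(U) = (-3 + 0*U)*U = (-3 + 0)*U = -3*U)
1/f(-78) = 1/(-3*(-78)) = 1/234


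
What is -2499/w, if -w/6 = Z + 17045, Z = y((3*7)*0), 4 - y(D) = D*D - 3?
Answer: 17/696 ≈ 0.024425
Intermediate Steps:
y(D) = 7 - D² (y(D) = 4 - (D*D - 3) = 4 - (D² - 3) = 4 - (-3 + D²) = 4 + (3 - D²) = 7 - D²)
Z = 7 (Z = 7 - ((3*7)*0)² = 7 - (21*0)² = 7 - 1*0² = 7 - 1*0 = 7 + 0 = 7)
w = -102312 (w = -6*(7 + 17045) = -6*17052 = -102312)
-2499/w = -2499/(-102312) = -2499*(-1/102312) = 17/696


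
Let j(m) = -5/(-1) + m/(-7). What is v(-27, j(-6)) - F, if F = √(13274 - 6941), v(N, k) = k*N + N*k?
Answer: -2214/7 - √6333 ≈ -395.87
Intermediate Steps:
j(m) = 5 - m/7 (j(m) = -5*(-1) + m*(-⅐) = 5 - m/7)
v(N, k) = 2*N*k (v(N, k) = N*k + N*k = 2*N*k)
F = √6333 ≈ 79.580
v(-27, j(-6)) - F = 2*(-27)*(5 - ⅐*(-6)) - √6333 = 2*(-27)*(5 + 6/7) - √6333 = 2*(-27)*(41/7) - √6333 = -2214/7 - √6333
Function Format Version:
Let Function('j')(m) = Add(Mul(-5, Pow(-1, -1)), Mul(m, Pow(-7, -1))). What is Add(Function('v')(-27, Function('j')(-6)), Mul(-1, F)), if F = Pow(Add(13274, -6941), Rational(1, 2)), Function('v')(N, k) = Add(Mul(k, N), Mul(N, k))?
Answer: Add(Rational(-2214, 7), Mul(-1, Pow(6333, Rational(1, 2)))) ≈ -395.87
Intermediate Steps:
Function('j')(m) = Add(5, Mul(Rational(-1, 7), m)) (Function('j')(m) = Add(Mul(-5, -1), Mul(m, Rational(-1, 7))) = Add(5, Mul(Rational(-1, 7), m)))
Function('v')(N, k) = Mul(2, N, k) (Function('v')(N, k) = Add(Mul(N, k), Mul(N, k)) = Mul(2, N, k))
F = Pow(6333, Rational(1, 2)) ≈ 79.580
Add(Function('v')(-27, Function('j')(-6)), Mul(-1, F)) = Add(Mul(2, -27, Add(5, Mul(Rational(-1, 7), -6))), Mul(-1, Pow(6333, Rational(1, 2)))) = Add(Mul(2, -27, Add(5, Rational(6, 7))), Mul(-1, Pow(6333, Rational(1, 2)))) = Add(Mul(2, -27, Rational(41, 7)), Mul(-1, Pow(6333, Rational(1, 2)))) = Add(Rational(-2214, 7), Mul(-1, Pow(6333, Rational(1, 2))))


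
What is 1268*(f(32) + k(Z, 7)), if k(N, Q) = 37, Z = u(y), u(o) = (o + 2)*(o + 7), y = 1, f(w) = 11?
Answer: 60864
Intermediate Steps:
u(o) = (2 + o)*(7 + o)
Z = 24 (Z = 14 + 1² + 9*1 = 14 + 1 + 9 = 24)
1268*(f(32) + k(Z, 7)) = 1268*(11 + 37) = 1268*48 = 60864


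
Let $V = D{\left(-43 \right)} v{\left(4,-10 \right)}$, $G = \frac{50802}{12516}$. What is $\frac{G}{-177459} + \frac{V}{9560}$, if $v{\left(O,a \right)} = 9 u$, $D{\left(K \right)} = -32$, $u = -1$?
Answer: $\frac{13316342999}{442364471430} \approx 0.030103$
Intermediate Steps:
$v{\left(O,a \right)} = -9$ ($v{\left(O,a \right)} = 9 \left(-1\right) = -9$)
$G = \frac{8467}{2086}$ ($G = 50802 \cdot \frac{1}{12516} = \frac{8467}{2086} \approx 4.059$)
$V = 288$ ($V = \left(-32\right) \left(-9\right) = 288$)
$\frac{G}{-177459} + \frac{V}{9560} = \frac{8467}{2086 \left(-177459\right)} + \frac{288}{9560} = \frac{8467}{2086} \left(- \frac{1}{177459}\right) + 288 \cdot \frac{1}{9560} = - \frac{8467}{370179474} + \frac{36}{1195} = \frac{13316342999}{442364471430}$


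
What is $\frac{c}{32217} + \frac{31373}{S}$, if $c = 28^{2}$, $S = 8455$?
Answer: $\frac{1017372661}{272394735} \approx 3.7349$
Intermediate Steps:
$c = 784$
$\frac{c}{32217} + \frac{31373}{S} = \frac{784}{32217} + \frac{31373}{8455} = \frac{1017372661}{272394735}$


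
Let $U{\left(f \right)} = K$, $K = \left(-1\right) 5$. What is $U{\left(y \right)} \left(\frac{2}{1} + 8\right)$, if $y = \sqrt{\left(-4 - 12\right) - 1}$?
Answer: $-50$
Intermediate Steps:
$y = i \sqrt{17}$ ($y = \sqrt{\left(-4 - 12\right) - 1} = \sqrt{-16 - 1} = \sqrt{-17} = i \sqrt{17} \approx 4.1231 i$)
$K = -5$
$U{\left(f \right)} = -5$
$U{\left(y \right)} \left(\frac{2}{1} + 8\right) = - 5 \left(\frac{2}{1} + 8\right) = - 5 \left(2 \cdot 1 + 8\right) = - 5 \left(2 + 8\right) = \left(-5\right) 10 = -50$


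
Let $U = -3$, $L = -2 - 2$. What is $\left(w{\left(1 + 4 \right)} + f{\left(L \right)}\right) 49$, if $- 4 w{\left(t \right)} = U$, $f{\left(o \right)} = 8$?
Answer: $\frac{1715}{4} \approx 428.75$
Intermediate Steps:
$L = -4$
$w{\left(t \right)} = \frac{3}{4}$ ($w{\left(t \right)} = \left(- \frac{1}{4}\right) \left(-3\right) = \frac{3}{4}$)
$\left(w{\left(1 + 4 \right)} + f{\left(L \right)}\right) 49 = \left(\frac{3}{4} + 8\right) 49 = \frac{35}{4} \cdot 49 = \frac{1715}{4}$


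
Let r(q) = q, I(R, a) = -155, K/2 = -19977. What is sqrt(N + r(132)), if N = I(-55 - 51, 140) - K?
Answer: sqrt(39931) ≈ 199.83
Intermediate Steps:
K = -39954 (K = 2*(-19977) = -39954)
N = 39799 (N = -155 - 1*(-39954) = -155 + 39954 = 39799)
sqrt(N + r(132)) = sqrt(39799 + 132) = sqrt(39931)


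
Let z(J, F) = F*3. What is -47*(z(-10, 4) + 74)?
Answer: -4042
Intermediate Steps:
z(J, F) = 3*F
-47*(z(-10, 4) + 74) = -47*(3*4 + 74) = -47*(12 + 74) = -47*86 = -4042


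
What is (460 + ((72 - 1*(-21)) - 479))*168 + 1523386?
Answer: 1535818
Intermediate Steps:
(460 + ((72 - 1*(-21)) - 479))*168 + 1523386 = (460 + ((72 + 21) - 479))*168 + 1523386 = (460 + (93 - 479))*168 + 1523386 = (460 - 386)*168 + 1523386 = 74*168 + 1523386 = 12432 + 1523386 = 1535818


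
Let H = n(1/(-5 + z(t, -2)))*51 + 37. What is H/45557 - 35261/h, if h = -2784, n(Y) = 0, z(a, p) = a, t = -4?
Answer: 1606488385/126830688 ≈ 12.666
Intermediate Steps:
H = 37 (H = 0*51 + 37 = 0 + 37 = 37)
H/45557 - 35261/h = 37/45557 - 35261/(-2784) = 37*(1/45557) - 35261*(-1/2784) = 37/45557 + 35261/2784 = 1606488385/126830688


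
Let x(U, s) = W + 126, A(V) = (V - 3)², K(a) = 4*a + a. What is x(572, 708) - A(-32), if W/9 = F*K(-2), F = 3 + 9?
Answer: -2179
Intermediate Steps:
F = 12
K(a) = 5*a
A(V) = (-3 + V)²
W = -1080 (W = 9*(12*(5*(-2))) = 9*(12*(-10)) = 9*(-120) = -1080)
x(U, s) = -954 (x(U, s) = -1080 + 126 = -954)
x(572, 708) - A(-32) = -954 - (-3 - 32)² = -954 - 1*(-35)² = -954 - 1*1225 = -954 - 1225 = -2179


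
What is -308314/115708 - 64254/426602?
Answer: -34740517715/12340316054 ≈ -2.8152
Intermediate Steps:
-308314/115708 - 64254/426602 = -308314*1/115708 - 64254*1/426602 = -154157/57854 - 32127/213301 = -34740517715/12340316054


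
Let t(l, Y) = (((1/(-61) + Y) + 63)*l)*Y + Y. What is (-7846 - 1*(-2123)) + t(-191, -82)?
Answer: -18522025/61 ≈ -3.0364e+5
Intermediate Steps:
t(l, Y) = Y + Y*l*(3842/61 + Y) (t(l, Y) = (((-1/61 + Y) + 63)*l)*Y + Y = ((3842/61 + Y)*l)*Y + Y = (l*(3842/61 + Y))*Y + Y = Y*l*(3842/61 + Y) + Y = Y + Y*l*(3842/61 + Y))
(-7846 - 1*(-2123)) + t(-191, -82) = (-7846 - 1*(-2123)) + (1/61)*(-82)*(61 + 3842*(-191) + 61*(-82)*(-191)) = (-7846 + 2123) + (1/61)*(-82)*(61 - 733822 + 955382) = -5723 + (1/61)*(-82)*221621 = -5723 - 18172922/61 = -18522025/61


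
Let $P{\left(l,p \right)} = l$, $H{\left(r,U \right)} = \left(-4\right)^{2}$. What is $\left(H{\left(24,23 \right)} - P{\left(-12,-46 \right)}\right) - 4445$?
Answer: $-4417$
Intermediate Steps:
$H{\left(r,U \right)} = 16$
$\left(H{\left(24,23 \right)} - P{\left(-12,-46 \right)}\right) - 4445 = \left(16 - -12\right) - 4445 = \left(16 + 12\right) - 4445 = 28 - 4445 = -4417$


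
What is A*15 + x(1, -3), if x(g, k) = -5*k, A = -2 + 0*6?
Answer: -15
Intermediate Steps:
A = -2 (A = -2 + 0 = -2)
A*15 + x(1, -3) = -2*15 - 5*(-3) = -30 + 15 = -15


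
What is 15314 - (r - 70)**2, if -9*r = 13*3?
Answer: 88097/9 ≈ 9788.6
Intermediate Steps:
r = -13/3 (r = -13*3/9 = -1/9*39 = -13/3 ≈ -4.3333)
15314 - (r - 70)**2 = 15314 - (-13/3 - 70)**2 = 15314 - (-223/3)**2 = 15314 - 1*49729/9 = 15314 - 49729/9 = 88097/9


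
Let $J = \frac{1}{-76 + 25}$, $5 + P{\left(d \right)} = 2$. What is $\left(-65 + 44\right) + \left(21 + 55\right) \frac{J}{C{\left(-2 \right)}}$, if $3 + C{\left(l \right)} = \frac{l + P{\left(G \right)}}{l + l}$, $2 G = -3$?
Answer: $- \frac{7193}{357} \approx -20.148$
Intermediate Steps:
$G = - \frac{3}{2}$ ($G = \frac{1}{2} \left(-3\right) = - \frac{3}{2} \approx -1.5$)
$P{\left(d \right)} = -3$ ($P{\left(d \right)} = -5 + 2 = -3$)
$C{\left(l \right)} = -3 + \frac{-3 + l}{2 l}$ ($C{\left(l \right)} = -3 + \frac{l - 3}{l + l} = -3 + \frac{-3 + l}{2 l}$)
$J = - \frac{1}{51}$ ($J = \frac{1}{-51} = - \frac{1}{51} \approx -0.019608$)
$\left(-65 + 44\right) + \left(21 + 55\right) \frac{J}{C{\left(-2 \right)}} = \left(-65 + 44\right) + \left(21 + 55\right) \left(- \frac{1}{51 \frac{-3 - -10}{2 \left(-2\right)}}\right) = -21 + 76 \left(- \frac{1}{51 \cdot \frac{1}{2} \left(- \frac{1}{2}\right) \left(-3 + 10\right)}\right) = -21 + 76 \left(- \frac{1}{51 \cdot \frac{1}{2} \left(- \frac{1}{2}\right) 7}\right) = -21 + 76 \left(- \frac{1}{51 \left(- \frac{7}{4}\right)}\right) = -21 + 76 \left(\left(- \frac{1}{51}\right) \left(- \frac{4}{7}\right)\right) = -21 + 76 \cdot \frac{4}{357} = -21 + \frac{304}{357} = - \frac{7193}{357}$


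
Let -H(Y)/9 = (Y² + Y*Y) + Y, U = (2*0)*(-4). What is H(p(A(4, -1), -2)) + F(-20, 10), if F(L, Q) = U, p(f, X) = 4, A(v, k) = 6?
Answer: -324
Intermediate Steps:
U = 0 (U = 0*(-4) = 0)
F(L, Q) = 0
H(Y) = -18*Y² - 9*Y (H(Y) = -9*((Y² + Y*Y) + Y) = -9*((Y² + Y²) + Y) = -9*(2*Y² + Y) = -9*(Y + 2*Y²) = -18*Y² - 9*Y)
H(p(A(4, -1), -2)) + F(-20, 10) = -9*4*(1 + 2*4) + 0 = -9*4*(1 + 8) + 0 = -9*4*9 + 0 = -324 + 0 = -324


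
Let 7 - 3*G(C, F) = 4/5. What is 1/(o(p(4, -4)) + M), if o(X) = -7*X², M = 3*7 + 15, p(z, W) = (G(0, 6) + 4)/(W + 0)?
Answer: 3600/71633 ≈ 0.050256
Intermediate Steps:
G(C, F) = 31/15 (G(C, F) = 7/3 - 4/(3*5) = 7/3 - ⅓*⅘ = 7/3 - 4/15 = 31/15)
p(z, W) = 91/(15*W) (p(z, W) = (31/15 + 4)/(W + 0) = 91/(15*W))
M = 36 (M = 21 + 15 = 36)
1/(o(p(4, -4)) + M) = 1/(-7*((91/15)/(-4))² + 36) = 1/(-7*((91/15)*(-¼))² + 36) = 1/(-7*(-91/60)² + 36) = 1/(-7*8281/3600 + 36) = 1/(-57967/3600 + 36) = 1/(71633/3600) = 3600/71633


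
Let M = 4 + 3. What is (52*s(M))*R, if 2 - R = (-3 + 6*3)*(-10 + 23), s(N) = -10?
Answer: 100360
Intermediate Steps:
M = 7
R = -193 (R = 2 - (-3 + 6*3)*(-10 + 23) = 2 - (-3 + 18)*13 = 2 - 15*13 = 2 - 1*195 = 2 - 195 = -193)
(52*s(M))*R = (52*(-10))*(-193) = -520*(-193) = 100360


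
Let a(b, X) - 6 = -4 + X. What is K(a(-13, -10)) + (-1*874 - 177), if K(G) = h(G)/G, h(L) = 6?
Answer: -4207/4 ≈ -1051.8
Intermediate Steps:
a(b, X) = 2 + X (a(b, X) = 6 + (-4 + X) = 2 + X)
K(G) = 6/G
K(a(-13, -10)) + (-1*874 - 177) = 6/(2 - 10) + (-1*874 - 177) = 6/(-8) + (-874 - 177) = 6*(-⅛) - 1051 = -¾ - 1051 = -4207/4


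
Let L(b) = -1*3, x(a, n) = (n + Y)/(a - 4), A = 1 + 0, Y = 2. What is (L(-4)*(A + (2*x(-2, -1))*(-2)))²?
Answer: 25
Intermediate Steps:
A = 1
x(a, n) = (2 + n)/(-4 + a) (x(a, n) = (n + 2)/(a - 4) = (2 + n)/(-4 + a))
L(b) = -3
(L(-4)*(A + (2*x(-2, -1))*(-2)))² = (-3*(1 + (2*((2 - 1)/(-4 - 2)))*(-2)))² = (-3*(1 + (2*(1/(-6)))*(-2)))² = (-3*(1 + (2*(-⅙*1))*(-2)))² = (-3*(1 + (2*(-⅙))*(-2)))² = (-3*(1 - ⅓*(-2)))² = (-3*(1 + ⅔))² = (-3*5/3)² = (-5)² = 25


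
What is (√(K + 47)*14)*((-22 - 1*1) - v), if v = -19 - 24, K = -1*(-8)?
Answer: 280*√55 ≈ 2076.5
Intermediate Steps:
K = 8
v = -43
(√(K + 47)*14)*((-22 - 1*1) - v) = (√(8 + 47)*14)*((-22 - 1*1) - 1*(-43)) = (√55*14)*((-22 - 1) + 43) = (14*√55)*(-23 + 43) = (14*√55)*20 = 280*√55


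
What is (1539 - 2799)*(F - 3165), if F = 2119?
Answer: 1317960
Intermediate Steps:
(1539 - 2799)*(F - 3165) = (1539 - 2799)*(2119 - 3165) = -1260*(-1046) = 1317960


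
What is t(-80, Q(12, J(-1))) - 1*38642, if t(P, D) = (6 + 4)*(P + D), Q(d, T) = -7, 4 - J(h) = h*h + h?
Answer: -39512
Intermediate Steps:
J(h) = 4 - h - h² (J(h) = 4 - (h*h + h) = 4 - (h² + h) = 4 - (h + h²) = 4 + (-h - h²) = 4 - h - h²)
t(P, D) = 10*D + 10*P (t(P, D) = 10*(D + P) = 10*D + 10*P)
t(-80, Q(12, J(-1))) - 1*38642 = (10*(-7) + 10*(-80)) - 1*38642 = (-70 - 800) - 38642 = -870 - 38642 = -39512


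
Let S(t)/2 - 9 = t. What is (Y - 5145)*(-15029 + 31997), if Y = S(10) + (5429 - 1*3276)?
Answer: -50123472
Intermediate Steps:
S(t) = 18 + 2*t
Y = 2191 (Y = (18 + 2*10) + (5429 - 1*3276) = (18 + 20) + (5429 - 3276) = 38 + 2153 = 2191)
(Y - 5145)*(-15029 + 31997) = (2191 - 5145)*(-15029 + 31997) = -2954*16968 = -50123472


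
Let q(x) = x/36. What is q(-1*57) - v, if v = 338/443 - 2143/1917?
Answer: -4172851/3396924 ≈ -1.2284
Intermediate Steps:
q(x) = x/36 (q(x) = x*(1/36) = x/36)
v = -301403/849231 (v = 338*(1/443) - 2143*1/1917 = 338/443 - 2143/1917 = -301403/849231 ≈ -0.35491)
q(-1*57) - v = (-1*57)/36 - 1*(-301403/849231) = (1/36)*(-57) + 301403/849231 = -19/12 + 301403/849231 = -4172851/3396924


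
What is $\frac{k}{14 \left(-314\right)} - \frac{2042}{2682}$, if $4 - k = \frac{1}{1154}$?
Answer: $- \frac{5185705379}{6802871544} \approx -0.76228$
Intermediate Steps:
$k = \frac{4615}{1154}$ ($k = 4 - \frac{1}{1154} = \frac{4615}{1154} \approx 3.9991$)
$\frac{k}{14 \left(-314\right)} - \frac{2042}{2682} = \frac{4615}{1154 \cdot 14 \left(-314\right)} - \frac{2042}{2682} = \frac{4615}{1154 \left(-4396\right)} - \frac{1021}{1341} = \frac{4615}{1154} \left(- \frac{1}{4396}\right) - \frac{1021}{1341} = - \frac{4615}{5072984} - \frac{1021}{1341} = - \frac{5185705379}{6802871544}$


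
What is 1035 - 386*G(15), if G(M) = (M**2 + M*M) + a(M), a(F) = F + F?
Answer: -184245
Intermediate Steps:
a(F) = 2*F
G(M) = 2*M + 2*M**2 (G(M) = (M**2 + M*M) + 2*M = (M**2 + M**2) + 2*M = 2*M**2 + 2*M = 2*M + 2*M**2)
1035 - 386*G(15) = 1035 - 772*15*(1 + 15) = 1035 - 772*15*16 = 1035 - 386*480 = 1035 - 185280 = -184245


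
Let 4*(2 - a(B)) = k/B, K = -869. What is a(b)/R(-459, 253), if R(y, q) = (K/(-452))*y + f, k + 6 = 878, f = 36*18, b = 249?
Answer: -25312/5277555 ≈ -0.0047962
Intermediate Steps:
f = 648
k = 872 (k = -6 + 878 = 872)
R(y, q) = 648 + 869*y/452 (R(y, q) = (-869/(-452))*y + 648 = (-869*(-1/452))*y + 648 = 869*y/452 + 648 = 648 + 869*y/452)
a(B) = 2 - 218/B
a(b)/R(-459, 253) = (2 - 218/249)/(648 + (869/452)*(-459)) = (2 - 218*1/249)/(648 - 398871/452) = (2 - 218/249)/(-105975/452) = (280/249)*(-452/105975) = -25312/5277555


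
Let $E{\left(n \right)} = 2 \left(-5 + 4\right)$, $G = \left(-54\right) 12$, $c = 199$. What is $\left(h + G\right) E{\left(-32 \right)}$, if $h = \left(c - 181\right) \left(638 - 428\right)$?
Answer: $-6264$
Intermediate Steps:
$h = 3780$ ($h = \left(199 - 181\right) \left(638 - 428\right) = 18 \cdot 210 = 3780$)
$G = -648$
$E{\left(n \right)} = -2$ ($E{\left(n \right)} = 2 \left(-1\right) = -2$)
$\left(h + G\right) E{\left(-32 \right)} = \left(3780 - 648\right) \left(-2\right) = 3132 \left(-2\right) = -6264$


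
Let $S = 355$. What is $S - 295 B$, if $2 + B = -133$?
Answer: $40180$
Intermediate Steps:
$B = -135$ ($B = -2 - 133 = -135$)
$S - 295 B = 355 - -39825 = 355 + 39825 = 40180$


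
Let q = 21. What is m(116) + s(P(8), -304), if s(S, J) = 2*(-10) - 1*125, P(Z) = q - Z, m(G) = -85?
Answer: -230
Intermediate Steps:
P(Z) = 21 - Z
s(S, J) = -145 (s(S, J) = -20 - 125 = -145)
m(116) + s(P(8), -304) = -85 - 145 = -230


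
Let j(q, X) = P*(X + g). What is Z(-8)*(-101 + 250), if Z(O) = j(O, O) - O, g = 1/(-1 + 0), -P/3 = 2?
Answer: 9238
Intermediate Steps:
P = -6 (P = -3*2 = -6)
g = -1 (g = 1/(-1) = -1)
j(q, X) = 6 - 6*X (j(q, X) = -6*(X - 1) = -6*(-1 + X) = 6 - 6*X)
Z(O) = 6 - 7*O (Z(O) = (6 - 6*O) - O = 6 - 7*O)
Z(-8)*(-101 + 250) = (6 - 7*(-8))*(-101 + 250) = (6 + 56)*149 = 62*149 = 9238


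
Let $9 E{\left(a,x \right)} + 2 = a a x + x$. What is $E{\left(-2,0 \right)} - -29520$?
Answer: $\frac{265678}{9} \approx 29520.0$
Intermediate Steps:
$E{\left(a,x \right)} = - \frac{2}{9} + \frac{x}{9} + \frac{x a^{2}}{9}$ ($E{\left(a,x \right)} = - \frac{2}{9} + \frac{a a x + x}{9} = - \frac{2}{9} + \frac{a^{2} x + x}{9} = - \frac{2}{9} + \frac{x a^{2} + x}{9} = - \frac{2}{9} + \frac{x + x a^{2}}{9} = - \frac{2}{9} + \left(\frac{x}{9} + \frac{x a^{2}}{9}\right) = - \frac{2}{9} + \frac{x}{9} + \frac{x a^{2}}{9}$)
$E{\left(-2,0 \right)} - -29520 = \left(- \frac{2}{9} + \frac{1}{9} \cdot 0 + \frac{1}{9} \cdot 0 \left(-2\right)^{2}\right) - -29520 = \left(- \frac{2}{9} + 0 + \frac{1}{9} \cdot 0 \cdot 4\right) + 29520 = \left(- \frac{2}{9} + 0 + 0\right) + 29520 = - \frac{2}{9} + 29520 = \frac{265678}{9}$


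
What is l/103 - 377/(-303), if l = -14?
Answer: 34589/31209 ≈ 1.1083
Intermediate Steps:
l/103 - 377/(-303) = -14/103 - 377/(-303) = -14*1/103 - 377*(-1/303) = -14/103 + 377/303 = 34589/31209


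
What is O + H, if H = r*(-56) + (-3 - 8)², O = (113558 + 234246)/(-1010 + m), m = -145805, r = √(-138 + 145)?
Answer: 17416811/146815 - 56*√7 ≈ -29.531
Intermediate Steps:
r = √7 ≈ 2.6458
O = -347804/146815 (O = (113558 + 234246)/(-1010 - 145805) = 347804/(-146815) = 347804*(-1/146815) = -347804/146815 ≈ -2.3690)
H = 121 - 56*√7 (H = √7*(-56) + (-3 - 8)² = -56*√7 + (-11)² = -56*√7 + 121 = 121 - 56*√7 ≈ -27.162)
O + H = -347804/146815 + (121 - 56*√7) = 17416811/146815 - 56*√7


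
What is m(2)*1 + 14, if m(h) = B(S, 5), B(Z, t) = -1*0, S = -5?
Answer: 14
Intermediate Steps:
B(Z, t) = 0
m(h) = 0
m(2)*1 + 14 = 0*1 + 14 = 0 + 14 = 14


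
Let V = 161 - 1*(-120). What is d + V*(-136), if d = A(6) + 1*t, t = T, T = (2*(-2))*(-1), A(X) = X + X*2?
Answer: -38194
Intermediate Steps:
A(X) = 3*X (A(X) = X + 2*X = 3*X)
T = 4 (T = -4*(-1) = 4)
t = 4
d = 22 (d = 3*6 + 1*4 = 18 + 4 = 22)
V = 281 (V = 161 + 120 = 281)
d + V*(-136) = 22 + 281*(-136) = 22 - 38216 = -38194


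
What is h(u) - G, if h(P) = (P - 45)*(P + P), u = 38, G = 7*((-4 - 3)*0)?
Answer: -532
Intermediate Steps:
G = 0 (G = 7*(-7*0) = 7*0 = 0)
h(P) = 2*P*(-45 + P) (h(P) = (-45 + P)*(2*P) = 2*P*(-45 + P))
h(u) - G = 2*38*(-45 + 38) - 1*0 = 2*38*(-7) + 0 = -532 + 0 = -532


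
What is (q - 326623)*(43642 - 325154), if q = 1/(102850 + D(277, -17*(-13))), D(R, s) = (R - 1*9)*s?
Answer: 1064485399340044/11577 ≈ 9.1948e+10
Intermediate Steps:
D(R, s) = s*(-9 + R) (D(R, s) = (R - 9)*s = (-9 + R)*s = s*(-9 + R))
q = 1/162078 (q = 1/(102850 + (-17*(-13))*(-9 + 277)) = 1/(102850 + 221*268) = 1/(102850 + 59228) = 1/162078 ≈ 6.1699e-6)
(q - 326623)*(43642 - 325154) = (1/162078 - 326623)*(43642 - 325154) = -52938402593/162078*(-281512) = 1064485399340044/11577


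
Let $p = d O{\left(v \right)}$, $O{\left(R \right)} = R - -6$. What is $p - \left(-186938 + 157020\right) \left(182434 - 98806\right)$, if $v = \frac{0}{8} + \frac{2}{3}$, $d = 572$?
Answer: $\frac{7505958952}{3} \approx 2.502 \cdot 10^{9}$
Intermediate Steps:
$v = \frac{2}{3}$ ($v = 0 \cdot \frac{1}{8} + 2 \cdot \frac{1}{3} = 0 + \frac{2}{3} = \frac{2}{3} \approx 0.66667$)
$O{\left(R \right)} = 6 + R$ ($O{\left(R \right)} = R + 6 = 6 + R$)
$p = \frac{11440}{3}$ ($p = 572 \left(6 + \frac{2}{3}\right) = 572 \cdot \frac{20}{3} = \frac{11440}{3} \approx 3813.3$)
$p - \left(-186938 + 157020\right) \left(182434 - 98806\right) = \frac{11440}{3} - \left(-186938 + 157020\right) \left(182434 - 98806\right) = \frac{11440}{3} - \left(-29918\right) 83628 = \frac{11440}{3} - -2501982504 = \frac{11440}{3} + 2501982504 = \frac{7505958952}{3}$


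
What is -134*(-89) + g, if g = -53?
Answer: 11873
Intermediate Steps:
-134*(-89) + g = -134*(-89) - 53 = 11926 - 53 = 11873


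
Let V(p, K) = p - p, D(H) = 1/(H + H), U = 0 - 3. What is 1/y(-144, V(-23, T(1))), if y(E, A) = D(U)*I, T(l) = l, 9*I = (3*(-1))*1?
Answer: 18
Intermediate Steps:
U = -3
I = -1/3 (I = ((3*(-1))*1)/9 = (-3*1)/9 = (1/9)*(-3) = -1/3 ≈ -0.33333)
D(H) = 1/(2*H)
V(p, K) = 0
y(E, A) = 1/18 (y(E, A) = ((1/2)/(-3))*(-1/3) = ((1/2)*(-1/3))*(-1/3) = -1/6*(-1/3) = 1/18)
1/y(-144, V(-23, T(1))) = 1/(1/18) = 18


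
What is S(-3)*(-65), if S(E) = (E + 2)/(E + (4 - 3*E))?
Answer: 13/2 ≈ 6.5000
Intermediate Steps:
S(E) = (2 + E)/(4 - 2*E)
S(-3)*(-65) = ((-2 - 1*(-3))/(2*(-2 - 3)))*(-65) = ((½)*(-2 + 3)/(-5))*(-65) = ((½)*(-⅕)*1)*(-65) = -⅒*(-65) = 13/2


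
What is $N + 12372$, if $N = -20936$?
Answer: $-8564$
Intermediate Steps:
$N + 12372 = -20936 + 12372 = -8564$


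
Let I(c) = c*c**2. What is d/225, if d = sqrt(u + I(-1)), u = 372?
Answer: sqrt(371)/225 ≈ 0.085606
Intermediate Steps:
I(c) = c**3
d = sqrt(371) (d = sqrt(372 + (-1)**3) = sqrt(372 - 1) = sqrt(371) ≈ 19.261)
d/225 = sqrt(371)/225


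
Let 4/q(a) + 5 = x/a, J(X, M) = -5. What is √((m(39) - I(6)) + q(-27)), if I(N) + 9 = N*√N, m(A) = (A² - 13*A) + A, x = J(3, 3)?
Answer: √(4483440 - 25350*√6)/65 ≈ 32.349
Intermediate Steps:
x = -5
m(A) = A² - 12*A
q(a) = 4/(-5 - 5/a)
I(N) = -9 + N^(3/2) (I(N) = -9 + N*√N = -9 + N^(3/2))
√((m(39) - I(6)) + q(-27)) = √((39*(-12 + 39) - (-9 + 6^(3/2))) - 4*(-27)/(5 + 5*(-27))) = √((39*27 - (-9 + 6*√6)) - 4*(-27)/(5 - 135)) = √((1053 + (9 - 6*√6)) - 4*(-27)/(-130)) = √((1062 - 6*√6) - 4*(-27)*(-1/130)) = √((1062 - 6*√6) - 54/65) = √(68976/65 - 6*√6)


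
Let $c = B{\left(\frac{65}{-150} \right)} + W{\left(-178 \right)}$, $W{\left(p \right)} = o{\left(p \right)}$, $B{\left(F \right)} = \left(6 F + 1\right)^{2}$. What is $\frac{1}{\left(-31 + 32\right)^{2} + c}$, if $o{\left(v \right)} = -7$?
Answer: $- \frac{25}{86} \approx -0.2907$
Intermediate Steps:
$B{\left(F \right)} = \left(1 + 6 F\right)^{2}$
$W{\left(p \right)} = -7$
$c = - \frac{111}{25}$ ($c = \left(1 + 6 \frac{65}{-150}\right)^{2} - 7 = \left(1 + 6 \cdot 65 \left(- \frac{1}{150}\right)\right)^{2} - 7 = \left(1 + 6 \left(- \frac{13}{30}\right)\right)^{2} - 7 = \left(1 - \frac{13}{5}\right)^{2} - 7 = \left(- \frac{8}{5}\right)^{2} - 7 = \frac{64}{25} - 7 = - \frac{111}{25} \approx -4.44$)
$\frac{1}{\left(-31 + 32\right)^{2} + c} = \frac{1}{\left(-31 + 32\right)^{2} - \frac{111}{25}} = \frac{1}{1^{2} - \frac{111}{25}} = \frac{1}{1 - \frac{111}{25}} = \frac{1}{- \frac{86}{25}} = - \frac{25}{86}$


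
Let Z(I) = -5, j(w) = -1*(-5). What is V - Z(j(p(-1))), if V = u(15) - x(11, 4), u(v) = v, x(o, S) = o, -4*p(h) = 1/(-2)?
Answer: 9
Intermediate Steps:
p(h) = ⅛ (p(h) = -¼/(-2) = -¼*(-½) = ⅛)
j(w) = 5
V = 4 (V = 15 - 1*11 = 15 - 11 = 4)
V - Z(j(p(-1))) = 4 - 1*(-5) = 4 + 5 = 9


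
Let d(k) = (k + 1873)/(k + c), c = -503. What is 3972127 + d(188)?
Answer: 139024216/35 ≈ 3.9721e+6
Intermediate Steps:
d(k) = (1873 + k)/(-503 + k) (d(k) = (k + 1873)/(k - 503) = (1873 + k)/(-503 + k))
3972127 + d(188) = 3972127 + (1873 + 188)/(-503 + 188) = 3972127 + 2061/(-315) = 3972127 - 1/315*2061 = 3972127 - 229/35 = 139024216/35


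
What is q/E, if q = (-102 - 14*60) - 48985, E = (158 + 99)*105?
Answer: -49927/26985 ≈ -1.8502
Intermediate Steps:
E = 26985 (E = 257*105 = 26985)
q = -49927 (q = (-102 - 840) - 48985 = -942 - 48985 = -49927)
q/E = -49927/26985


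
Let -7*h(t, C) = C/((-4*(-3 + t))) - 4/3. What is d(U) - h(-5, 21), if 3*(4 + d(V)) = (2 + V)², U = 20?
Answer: 35221/224 ≈ 157.24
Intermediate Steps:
h(t, C) = 4/21 - C/(7*(12 - 4*t)) (h(t, C) = -(C/((-4*(-3 + t))) - 4/3)/7 = -(C/(12 - 4*t) - 4*⅓)/7 = -(C/(12 - 4*t) - 4/3)/7 = -(-4/3 + C/(12 - 4*t))/7 = 4/21 - C/(7*(12 - 4*t)))
d(V) = -4 + (2 + V)²/3
d(U) - h(-5, 21) = (-4 + (2 + 20)²/3) - (-48 + 3*21 + 16*(-5))/(84*(-3 - 5)) = (-4 + (⅓)*22²) - (-48 + 63 - 80)/(84*(-8)) = (-4 + (⅓)*484) - (-1)*(-65)/(84*8) = (-4 + 484/3) - 1*65/672 = 472/3 - 65/672 = 35221/224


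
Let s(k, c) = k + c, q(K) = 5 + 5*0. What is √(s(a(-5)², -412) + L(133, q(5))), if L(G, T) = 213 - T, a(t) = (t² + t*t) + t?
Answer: √1821 ≈ 42.673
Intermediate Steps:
q(K) = 5 (q(K) = 5 + 0 = 5)
a(t) = t + 2*t² (a(t) = (t² + t²) + t = 2*t² + t = t + 2*t²)
s(k, c) = c + k
√(s(a(-5)², -412) + L(133, q(5))) = √((-412 + (-5*(1 + 2*(-5)))²) + (213 - 1*5)) = √((-412 + (-5*(1 - 10))²) + (213 - 5)) = √((-412 + (-5*(-9))²) + 208) = √((-412 + 45²) + 208) = √((-412 + 2025) + 208) = √(1613 + 208) = √1821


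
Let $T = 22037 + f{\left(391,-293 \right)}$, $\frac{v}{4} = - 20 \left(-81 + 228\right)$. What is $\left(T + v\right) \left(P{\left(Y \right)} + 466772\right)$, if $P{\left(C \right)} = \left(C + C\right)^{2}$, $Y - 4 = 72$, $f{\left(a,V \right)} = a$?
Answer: $5225997168$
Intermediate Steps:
$v = -11760$ ($v = 4 \left(- 20 \left(-81 + 228\right)\right) = 4 \left(\left(-20\right) 147\right) = 4 \left(-2940\right) = -11760$)
$Y = 76$ ($Y = 4 + 72 = 76$)
$P{\left(C \right)} = 4 C^{2}$ ($P{\left(C \right)} = \left(2 C\right)^{2} = 4 C^{2}$)
$T = 22428$ ($T = 22037 + 391 = 22428$)
$\left(T + v\right) \left(P{\left(Y \right)} + 466772\right) = \left(22428 - 11760\right) \left(4 \cdot 76^{2} + 466772\right) = 10668 \left(4 \cdot 5776 + 466772\right) = 10668 \left(23104 + 466772\right) = 10668 \cdot 489876 = 5225997168$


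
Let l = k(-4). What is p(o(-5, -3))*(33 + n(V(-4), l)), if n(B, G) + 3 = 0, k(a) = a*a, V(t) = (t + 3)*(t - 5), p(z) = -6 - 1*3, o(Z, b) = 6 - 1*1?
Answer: -270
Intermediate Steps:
o(Z, b) = 5 (o(Z, b) = 6 - 1 = 5)
p(z) = -9 (p(z) = -6 - 3 = -9)
V(t) = (-5 + t)*(3 + t) (V(t) = (3 + t)*(-5 + t) = (-5 + t)*(3 + t))
k(a) = a²
l = 16 (l = (-4)² = 16)
n(B, G) = -3 (n(B, G) = -3 + 0 = -3)
p(o(-5, -3))*(33 + n(V(-4), l)) = -9*(33 - 3) = -9*30 = -270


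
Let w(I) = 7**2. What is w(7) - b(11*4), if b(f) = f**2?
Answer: -1887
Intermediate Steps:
w(I) = 49
w(7) - b(11*4) = 49 - (11*4)**2 = 49 - 1*44**2 = 49 - 1*1936 = 49 - 1936 = -1887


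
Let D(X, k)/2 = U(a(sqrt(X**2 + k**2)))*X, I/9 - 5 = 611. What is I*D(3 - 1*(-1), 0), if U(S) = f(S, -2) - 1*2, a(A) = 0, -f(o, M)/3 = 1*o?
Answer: -88704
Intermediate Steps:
I = 5544 (I = 45 + 9*611 = 45 + 5499 = 5544)
f(o, M) = -3*o
U(S) = -2 - 3*S (U(S) = -3*S - 1*2 = -3*S - 2 = -2 - 3*S)
D(X, k) = -4*X (D(X, k) = 2*((-2 - 3*0)*X) = 2*((-2 + 0)*X) = 2*(-2*X) = -4*X)
I*D(3 - 1*(-1), 0) = 5544*(-4*(3 - 1*(-1))) = 5544*(-4*(3 + 1)) = 5544*(-4*4) = 5544*(-16) = -88704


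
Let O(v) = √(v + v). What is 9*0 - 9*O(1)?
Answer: -9*√2 ≈ -12.728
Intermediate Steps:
O(v) = √2*√v (O(v) = √(2*v) = √2*√v)
9*0 - 9*O(1) = 9*0 - 9*√2*√1 = 0 - 9*√2 = -9*√2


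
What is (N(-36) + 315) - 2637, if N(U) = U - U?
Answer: -2322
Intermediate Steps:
N(U) = 0
(N(-36) + 315) - 2637 = (0 + 315) - 2637 = 315 - 2637 = -2322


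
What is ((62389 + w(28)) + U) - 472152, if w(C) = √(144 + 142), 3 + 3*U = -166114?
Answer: -1395406/3 + √286 ≈ -4.6512e+5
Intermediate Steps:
U = -166117/3 (U = -1 + (⅓)*(-166114) = -1 - 166114/3 = -166117/3 ≈ -55372.)
w(C) = √286
((62389 + w(28)) + U) - 472152 = ((62389 + √286) - 166117/3) - 472152 = (21050/3 + √286) - 472152 = -1395406/3 + √286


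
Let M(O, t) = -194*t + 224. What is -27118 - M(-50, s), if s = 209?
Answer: 13204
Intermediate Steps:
M(O, t) = 224 - 194*t
-27118 - M(-50, s) = -27118 - (224 - 194*209) = -27118 - (224 - 40546) = -27118 - 1*(-40322) = -27118 + 40322 = 13204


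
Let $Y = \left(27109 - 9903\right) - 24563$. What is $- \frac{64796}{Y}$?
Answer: $\frac{64796}{7357} \approx 8.8074$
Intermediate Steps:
$Y = -7357$ ($Y = 17206 - 24563 = -7357$)
$- \frac{64796}{Y} = - \frac{64796}{-7357} = \left(-64796\right) \left(- \frac{1}{7357}\right) = \frac{64796}{7357}$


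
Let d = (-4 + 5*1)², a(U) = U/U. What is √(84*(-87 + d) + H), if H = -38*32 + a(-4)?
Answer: I*√8439 ≈ 91.864*I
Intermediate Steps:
a(U) = 1
d = 1 (d = (-4 + 5)² = 1² = 1)
H = -1215 (H = -38*32 + 1 = -1216 + 1 = -1215)
√(84*(-87 + d) + H) = √(84*(-87 + 1) - 1215) = √(84*(-86) - 1215) = √(-7224 - 1215) = √(-8439) = I*√8439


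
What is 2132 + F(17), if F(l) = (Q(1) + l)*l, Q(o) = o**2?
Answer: 2438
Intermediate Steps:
F(l) = l*(1 + l) (F(l) = (1**2 + l)*l = (1 + l)*l = l*(1 + l))
2132 + F(17) = 2132 + 17*(1 + 17) = 2132 + 17*18 = 2132 + 306 = 2438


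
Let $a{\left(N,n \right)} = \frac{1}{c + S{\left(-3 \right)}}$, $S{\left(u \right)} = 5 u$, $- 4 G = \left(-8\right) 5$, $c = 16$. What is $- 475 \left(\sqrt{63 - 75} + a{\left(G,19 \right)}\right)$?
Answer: $-475 - 950 i \sqrt{3} \approx -475.0 - 1645.4 i$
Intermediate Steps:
$G = 10$ ($G = - \frac{\left(-8\right) 5}{4} = \left(- \frac{1}{4}\right) \left(-40\right) = 10$)
$a{\left(N,n \right)} = 1$ ($a{\left(N,n \right)} = \frac{1}{16 + 5 \left(-3\right)} = \frac{1}{16 - 15} = 1^{-1} = 1$)
$- 475 \left(\sqrt{63 - 75} + a{\left(G,19 \right)}\right) = - 475 \left(\sqrt{63 - 75} + 1\right) = - 475 \left(\sqrt{-12} + 1\right) = - 475 \left(2 i \sqrt{3} + 1\right) = - 475 \left(1 + 2 i \sqrt{3}\right) = -475 - 950 i \sqrt{3}$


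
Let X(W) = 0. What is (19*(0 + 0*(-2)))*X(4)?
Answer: 0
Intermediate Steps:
(19*(0 + 0*(-2)))*X(4) = (19*(0 + 0*(-2)))*0 = (19*(0 + 0))*0 = (19*0)*0 = 0*0 = 0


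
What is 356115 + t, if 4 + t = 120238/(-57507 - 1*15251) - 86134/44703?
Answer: 579119848402064/1626250437 ≈ 3.5611e+5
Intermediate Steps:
t = -12325970191/1626250437 (t = -4 + (120238/(-57507 - 1*15251) - 86134/44703) = -4 + (120238/(-57507 - 15251) - 86134*1/44703) = -4 + (120238/(-72758) - 86134/44703) = -4 + (120238*(-1/72758) - 86134/44703) = -4 + (-60119/36379 - 86134/44703) = -4 - 5820968443/1626250437 = -12325970191/1626250437 ≈ -7.5794)
356115 + t = 356115 - 12325970191/1626250437 = 579119848402064/1626250437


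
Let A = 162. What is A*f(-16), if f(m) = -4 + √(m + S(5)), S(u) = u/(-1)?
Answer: -648 + 162*I*√21 ≈ -648.0 + 742.38*I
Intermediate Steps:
S(u) = -u (S(u) = u*(-1) = -u)
f(m) = -4 + √(-5 + m) (f(m) = -4 + √(m - 1*5) = -4 + √(m - 5) = -4 + √(-5 + m))
A*f(-16) = 162*(-4 + √(-5 - 16)) = 162*(-4 + √(-21)) = 162*(-4 + I*√21) = -648 + 162*I*√21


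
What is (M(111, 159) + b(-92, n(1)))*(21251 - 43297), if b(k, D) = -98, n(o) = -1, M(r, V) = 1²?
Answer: 2138462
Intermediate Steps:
M(r, V) = 1
(M(111, 159) + b(-92, n(1)))*(21251 - 43297) = (1 - 98)*(21251 - 43297) = -97*(-22046) = 2138462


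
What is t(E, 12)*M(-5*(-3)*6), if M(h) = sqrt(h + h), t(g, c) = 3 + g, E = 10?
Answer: 78*sqrt(5) ≈ 174.41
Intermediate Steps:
M(h) = sqrt(2)*sqrt(h) (M(h) = sqrt(2*h) = sqrt(2)*sqrt(h))
t(E, 12)*M(-5*(-3)*6) = (3 + 10)*(sqrt(2)*sqrt(-5*(-3)*6)) = 13*(sqrt(2)*sqrt(15*6)) = 13*(sqrt(2)*sqrt(90)) = 13*(sqrt(2)*(3*sqrt(10))) = 13*(6*sqrt(5)) = 78*sqrt(5)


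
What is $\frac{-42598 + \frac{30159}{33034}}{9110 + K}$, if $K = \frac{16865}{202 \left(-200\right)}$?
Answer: $- \frac{812127825560}{173677262537} \approx -4.6761$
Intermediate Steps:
$K = - \frac{3373}{8080}$ ($K = \frac{16865}{-40400} = 16865 \left(- \frac{1}{40400}\right) = - \frac{3373}{8080} \approx -0.41745$)
$\frac{-42598 + \frac{30159}{33034}}{9110 + K} = \frac{-42598 + \frac{30159}{33034}}{9110 - \frac{3373}{8080}} = \frac{-42598 + 30159 \cdot \frac{1}{33034}}{\frac{73605427}{8080}} = \left(-42598 + \frac{30159}{33034}\right) \frac{8080}{73605427} = \left(- \frac{1407152173}{33034}\right) \frac{8080}{73605427} = - \frac{812127825560}{173677262537}$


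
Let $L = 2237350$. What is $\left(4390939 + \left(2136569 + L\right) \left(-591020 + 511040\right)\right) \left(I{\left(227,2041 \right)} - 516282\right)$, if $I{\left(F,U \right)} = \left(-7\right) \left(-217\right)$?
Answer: $180075242369503603$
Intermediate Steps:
$I{\left(F,U \right)} = 1519$
$\left(4390939 + \left(2136569 + L\right) \left(-591020 + 511040\right)\right) \left(I{\left(227,2041 \right)} - 516282\right) = \left(4390939 + \left(2136569 + 2237350\right) \left(-591020 + 511040\right)\right) \left(1519 - 516282\right) = \left(4390939 + 4373919 \left(-79980\right)\right) \left(-514763\right) = \left(4390939 - 349826041620\right) \left(-514763\right) = \left(-349821650681\right) \left(-514763\right) = 180075242369503603$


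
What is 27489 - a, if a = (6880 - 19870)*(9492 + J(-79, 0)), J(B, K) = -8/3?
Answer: 123293929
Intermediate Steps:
J(B, K) = -8/3 (J(B, K) = -8*⅓ = -8/3)
a = -123266440 (a = (6880 - 19870)*(9492 - 8/3) = -12990*28468/3 = -123266440)
27489 - a = 27489 - 1*(-123266440) = 27489 + 123266440 = 123293929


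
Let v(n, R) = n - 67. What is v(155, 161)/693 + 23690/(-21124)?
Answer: -661739/665406 ≈ -0.99449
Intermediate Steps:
v(n, R) = -67 + n
v(155, 161)/693 + 23690/(-21124) = (-67 + 155)/693 + 23690/(-21124) = 88*(1/693) + 23690*(-1/21124) = 8/63 - 11845/10562 = -661739/665406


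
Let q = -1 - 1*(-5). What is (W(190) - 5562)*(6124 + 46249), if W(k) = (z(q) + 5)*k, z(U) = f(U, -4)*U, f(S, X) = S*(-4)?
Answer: -878399956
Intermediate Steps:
q = 4 (q = -1 + 5 = 4)
f(S, X) = -4*S
z(U) = -4*U**2 (z(U) = (-4*U)*U = -4*U**2)
W(k) = -59*k (W(k) = (-4*4**2 + 5)*k = (-4*16 + 5)*k = (-64 + 5)*k = -59*k)
(W(190) - 5562)*(6124 + 46249) = (-59*190 - 5562)*(6124 + 46249) = (-11210 - 5562)*52373 = -16772*52373 = -878399956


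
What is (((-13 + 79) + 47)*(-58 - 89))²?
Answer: 275925321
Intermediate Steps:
(((-13 + 79) + 47)*(-58 - 89))² = ((66 + 47)*(-147))² = (113*(-147))² = (-16611)² = 275925321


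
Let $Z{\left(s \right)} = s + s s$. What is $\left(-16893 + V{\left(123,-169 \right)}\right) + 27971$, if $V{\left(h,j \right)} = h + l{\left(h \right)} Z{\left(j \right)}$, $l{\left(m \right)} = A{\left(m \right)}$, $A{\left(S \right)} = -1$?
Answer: $-17191$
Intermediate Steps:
$Z{\left(s \right)} = s + s^{2}$
$l{\left(m \right)} = -1$
$V{\left(h,j \right)} = h - j \left(1 + j\right)$
$\left(-16893 + V{\left(123,-169 \right)}\right) + 27971 = \left(-16893 + \left(123 - - 169 \left(1 - 169\right)\right)\right) + 27971 = \left(-16893 + \left(123 - \left(-169\right) \left(-168\right)\right)\right) + 27971 = \left(-16893 + \left(123 - 28392\right)\right) + 27971 = \left(-16893 - 28269\right) + 27971 = -45162 + 27971 = -17191$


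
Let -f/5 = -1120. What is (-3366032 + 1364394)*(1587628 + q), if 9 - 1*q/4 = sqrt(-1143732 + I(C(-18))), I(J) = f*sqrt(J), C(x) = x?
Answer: -3177928593632 + 16013104*sqrt(-285933 + 4200*I*sqrt(2)) ≈ -3.1778e+12 + 8.5631e+9*I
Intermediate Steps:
f = 5600 (f = -5*(-1120) = 5600)
I(J) = 5600*sqrt(J)
q = 36 - 4*sqrt(-1143732 + 16800*I*sqrt(2)) (q = 36 - 4*sqrt(-1143732 + 5600*sqrt(-18)) = 36 - 4*sqrt(-1143732 + 5600*(3*I*sqrt(2))) = 36 - 4*sqrt(-1143732 + 16800*I*sqrt(2)) ≈ -8.4292 - 4278.0*I)
(-3366032 + 1364394)*(1587628 + q) = (-3366032 + 1364394)*(1587628 + (36 - 8*sqrt(-285933 + 4200*I*sqrt(2)))) = -2001638*(1587664 - 8*sqrt(-285933 + 4200*I*sqrt(2))) = -3177928593632 + 16013104*sqrt(-285933 + 4200*I*sqrt(2))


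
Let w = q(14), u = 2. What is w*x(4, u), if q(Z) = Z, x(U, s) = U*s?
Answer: 112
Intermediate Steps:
w = 14
w*x(4, u) = 14*(4*2) = 14*8 = 112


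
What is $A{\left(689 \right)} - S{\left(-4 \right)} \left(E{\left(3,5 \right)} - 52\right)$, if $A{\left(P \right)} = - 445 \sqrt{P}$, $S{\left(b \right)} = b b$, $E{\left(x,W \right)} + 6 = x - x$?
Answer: $928 - 445 \sqrt{689} \approx -10753.0$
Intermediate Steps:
$E{\left(x,W \right)} = -6$ ($E{\left(x,W \right)} = -6 + \left(x - x\right) = -6 + 0 = -6$)
$S{\left(b \right)} = b^{2}$
$A{\left(689 \right)} - S{\left(-4 \right)} \left(E{\left(3,5 \right)} - 52\right) = - 445 \sqrt{689} - \left(-4\right)^{2} \left(-6 - 52\right) = - 445 \sqrt{689} - 16 \left(-58\right) = - 445 \sqrt{689} - -928 = - 445 \sqrt{689} + 928 = 928 - 445 \sqrt{689}$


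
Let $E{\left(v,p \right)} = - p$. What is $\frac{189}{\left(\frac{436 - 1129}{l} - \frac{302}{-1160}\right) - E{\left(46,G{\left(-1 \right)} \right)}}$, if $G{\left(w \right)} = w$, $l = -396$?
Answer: $\frac{54810}{293} \approx 187.06$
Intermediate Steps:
$\frac{189}{\left(\frac{436 - 1129}{l} - \frac{302}{-1160}\right) - E{\left(46,G{\left(-1 \right)} \right)}} = \frac{189}{\left(\frac{436 - 1129}{-396} - \frac{302}{-1160}\right) - \left(-1\right) \left(-1\right)} = \frac{189}{\left(\left(436 - 1129\right) \left(- \frac{1}{396}\right) - - \frac{151}{580}\right) - 1} = \frac{189}{\left(\left(-693\right) \left(- \frac{1}{396}\right) + \frac{151}{580}\right) - 1} = \frac{189}{\left(\frac{7}{4} + \frac{151}{580}\right) - 1} = \frac{189}{\frac{583}{290} - 1} = \frac{189}{\frac{293}{290}} = 189 \cdot \frac{290}{293} = \frac{54810}{293}$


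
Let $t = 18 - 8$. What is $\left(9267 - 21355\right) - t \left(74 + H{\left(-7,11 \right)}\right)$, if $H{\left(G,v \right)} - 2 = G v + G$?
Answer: $-12008$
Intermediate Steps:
$t = 10$
$H{\left(G,v \right)} = 2 + G + G v$ ($H{\left(G,v \right)} = 2 + \left(G v + G\right) = 2 + \left(G + G v\right) = 2 + G + G v$)
$\left(9267 - 21355\right) - t \left(74 + H{\left(-7,11 \right)}\right) = \left(9267 - 21355\right) - 10 \left(74 - 82\right) = -12088 - 10 \left(74 - 82\right) = -12088 - 10 \left(-8\right) = -12088 - -80 = -12088 + 80 = -12008$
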